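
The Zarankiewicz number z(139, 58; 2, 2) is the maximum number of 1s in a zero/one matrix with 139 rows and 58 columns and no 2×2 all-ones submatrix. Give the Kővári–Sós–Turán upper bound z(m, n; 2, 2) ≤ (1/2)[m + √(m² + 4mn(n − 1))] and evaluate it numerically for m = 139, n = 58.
z(139, 58; 2, 2) ≤ (1/2)[139 + √(139² + 4·139·58·57)] = (1/2)[139 + √1857457] = 750.9428

Kővári–Sós–Turán: let r_1, ..., r_139 be the row sums and z = Σ r_i the total number of 1s. Each pair of columns can share at most one row with both entries 1 (else a 2×2 all-ones block appears), so Σ_i C(r_i, 2) ≤ C(58, 2) = 1653. By convexity Σ_i C(r_i, 2) ≥ 139·C(z/139, 2) = z(z − 139)/(2·139), giving z² − 139z − 139·58·57 ≤ 0 and hence z ≤ (1/2)[139 + √(19321 + 4·459534)] = (1/2)[139 + √1857457] ≈ (1/2)(139 + 1362.8855) = 750.9428.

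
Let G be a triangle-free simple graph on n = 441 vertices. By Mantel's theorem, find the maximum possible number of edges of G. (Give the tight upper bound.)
ex(441, K_3) = ⌊441^2/4⌋ = 48620

Mantel (1907): a triangle-free graph on n vertices has at most ⌊n^2/4⌋ edges, with equality for the complete bipartite graph K_{⌊n/2⌋, ⌈n/2⌉}. For n = 441: ⌊441^2/4⌋ = ⌊194481/4⌋ = 48620. The extremal graph is K_{220, 221}, which has 220·221 = 48620 edges.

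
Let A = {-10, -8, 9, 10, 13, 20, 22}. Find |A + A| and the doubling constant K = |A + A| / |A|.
K = |A + A| / |A| = 27/7

Enumerate A + A = {a + b : a, b ∈ A}. With |A| = 7, there are |A|^2 = 49 ordered sum pairs; collecting distinct values, A + A = {-20, -18, -16, -1, 0, 1, 2, 3, 5, 10, 12, 14, 18, 19, 20, 22, 23, 26, 29, 30, 31, 32, 33, 35, 40, 42, 44}, so |A + A| = 27. Thus K = 27/7. For comparison, the minimum possible |A + A| over all 7-element sets is 2·7 − 1 = 13 (so min K = 13/7), attained only by arithmetic progressions.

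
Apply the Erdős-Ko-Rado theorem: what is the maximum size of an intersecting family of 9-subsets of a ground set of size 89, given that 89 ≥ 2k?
max |F| = C(88, 8) = 64276915527

Erdős-Ko-Rado (1961): when n ≥ 2k, max |F| = C(n−1, k−1). The bound is attained by the star {A : i ∈ A} for any fixed i ∈ [n]. Here C(89−1, 9−1) = C(88, 8) = 64276915527.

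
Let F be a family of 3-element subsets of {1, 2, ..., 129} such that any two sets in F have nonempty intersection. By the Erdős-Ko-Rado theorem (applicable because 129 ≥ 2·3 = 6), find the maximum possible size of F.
max |F| = C(128, 2) = 8128

Erdős-Ko-Rado (1961): when n ≥ 2k, max |F| = C(n−1, k−1). The bound is attained by the star {A : i ∈ A} for any fixed i ∈ [n]. Here C(129−1, 3−1) = C(128, 2) = 8128.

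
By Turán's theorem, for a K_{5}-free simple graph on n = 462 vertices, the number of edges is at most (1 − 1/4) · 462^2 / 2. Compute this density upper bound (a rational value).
Turán density bound = (3/4) · 462^2/2 = 160083/2 ≈ 80041.5

Turán's theorem: ex(n, K_{r+1}) is achieved by the complete r-partite Turán graph T(n, r) with parts as balanced as possible, and is at most (1 − 1/r) · n^2/2. For r = 4, n = 462: the density bound is (3/4) · 213444/2 = 160083/2 ≈ 80041.5. The integer-valued extremum is e(T(462, 4)) = 80041, which is strictly less than the density bound 160083/2 since 4 ∤ 462 (the parts of T(462, 4) cannot all be equal).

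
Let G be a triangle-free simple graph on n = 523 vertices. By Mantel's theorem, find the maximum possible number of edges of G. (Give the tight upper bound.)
ex(523, K_3) = ⌊523^2/4⌋ = 68382

Mantel (1907): a triangle-free graph on n vertices has at most ⌊n^2/4⌋ edges, with equality for the complete bipartite graph K_{⌊n/2⌋, ⌈n/2⌉}. For n = 523: ⌊523^2/4⌋ = ⌊273529/4⌋ = 68382. The extremal graph is K_{261, 262}, which has 261·262 = 68382 edges.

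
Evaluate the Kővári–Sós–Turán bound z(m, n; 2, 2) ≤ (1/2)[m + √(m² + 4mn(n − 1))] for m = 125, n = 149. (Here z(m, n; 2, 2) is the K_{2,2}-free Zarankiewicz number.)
z(125, 149; 2, 2) ≤ (1/2)[125 + √(125² + 4·125·149·148)] = (1/2)[125 + √11041625] = 1723.947

Kővári–Sós–Turán: let r_1, ..., r_125 be the row sums and z = Σ r_i the total number of 1s. Each pair of columns can share at most one row with both entries 1 (else a 2×2 all-ones block appears), so Σ_i C(r_i, 2) ≤ C(149, 2) = 11026. By convexity Σ_i C(r_i, 2) ≥ 125·C(z/125, 2) = z(z − 125)/(2·125), giving z² − 125z − 125·149·148 ≤ 0 and hence z ≤ (1/2)[125 + √(15625 + 4·2756500)] = (1/2)[125 + √11041625] ≈ (1/2)(125 + 3322.8941) = 1723.947.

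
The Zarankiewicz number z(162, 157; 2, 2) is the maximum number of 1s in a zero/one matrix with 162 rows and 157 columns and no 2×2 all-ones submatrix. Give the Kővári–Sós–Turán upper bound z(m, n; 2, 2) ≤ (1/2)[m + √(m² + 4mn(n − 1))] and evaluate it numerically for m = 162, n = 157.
z(162, 157; 2, 2) ≤ (1/2)[162 + √(162² + 4·162·157·156)] = (1/2)[162 + √15897060] = 2074.5559

Kővári–Sós–Turán: let r_1, ..., r_162 be the row sums and z = Σ r_i the total number of 1s. Each pair of columns can share at most one row with both entries 1 (else a 2×2 all-ones block appears), so Σ_i C(r_i, 2) ≤ C(157, 2) = 12246. By convexity Σ_i C(r_i, 2) ≥ 162·C(z/162, 2) = z(z − 162)/(2·162), giving z² − 162z − 162·157·156 ≤ 0 and hence z ≤ (1/2)[162 + √(26244 + 4·3967704)] = (1/2)[162 + √15897060] ≈ (1/2)(162 + 3987.1117) = 2074.5559.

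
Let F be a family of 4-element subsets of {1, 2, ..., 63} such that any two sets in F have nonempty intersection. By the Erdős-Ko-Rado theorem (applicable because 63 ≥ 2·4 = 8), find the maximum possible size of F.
max |F| = C(62, 3) = 37820

The Erdős-Ko-Rado theorem states: for n ≥ 2k, an intersecting family of k-subsets of an n-element set has size at most C(n − 1, k − 1), with equality for 'star' families {A ⊆ [n] : |A| = k, i ∈ A} (fix an element i). For n = 63, k = 4: C(62, 3) = 37820.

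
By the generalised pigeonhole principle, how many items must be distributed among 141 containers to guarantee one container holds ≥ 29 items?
n = (29 − 1)·141 + 1 = 3949

By the generalised pigeonhole principle, to guarantee some box contains ≥ r objects we need more than (r − 1) · k objects total. Threshold: n = (r − 1) · k + 1. With r = 29 and k = 141: n = 28 · 141 + 1 = 3948 + 1 = 3949. For n = 3948 = 28 · 141, we can put exactly 28 objects in every box, avoiding 29 in any single one — so 3949 is tight.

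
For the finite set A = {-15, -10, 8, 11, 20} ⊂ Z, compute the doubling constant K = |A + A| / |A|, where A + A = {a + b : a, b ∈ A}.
K = |A + A| / |A| = 15/5 = 3

Enumerate A + A = {a + b : a, b ∈ A}. With |A| = 5, there are |A|^2 = 25 ordered sum pairs; collecting distinct values, A + A = {-30, -25, -20, -7, -4, -2, 1, 5, 10, 16, 19, 22, 28, 31, 40}, so |A + A| = 15. Thus K = 15/5 = 3. For comparison, the minimum possible |A + A| over all 5-element sets is 2·5 − 1 = 9 (so min K = 9/5), attained only by arithmetic progressions.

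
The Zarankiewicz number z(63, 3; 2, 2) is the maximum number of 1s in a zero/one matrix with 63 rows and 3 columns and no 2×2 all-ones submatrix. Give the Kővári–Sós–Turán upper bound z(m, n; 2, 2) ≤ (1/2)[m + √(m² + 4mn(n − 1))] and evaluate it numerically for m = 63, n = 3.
z(63, 3; 2, 2) ≤ (1/2)[63 + √(63² + 4·63·3·2)] = (1/2)[63 + √5481] = 68.5169

Kővári–Sós–Turán: let r_1, ..., r_63 be the row sums and z = Σ r_i the total number of 1s. Each pair of columns can share at most one row with both entries 1 (else a 2×2 all-ones block appears), so Σ_i C(r_i, 2) ≤ C(3, 2) = 3. By convexity Σ_i C(r_i, 2) ≥ 63·C(z/63, 2) = z(z − 63)/(2·63), giving z² − 63z − 63·3·2 ≤ 0 and hence z ≤ (1/2)[63 + √(3969 + 4·378)] = (1/2)[63 + √5481] ≈ (1/2)(63 + 74.0338) = 68.5169.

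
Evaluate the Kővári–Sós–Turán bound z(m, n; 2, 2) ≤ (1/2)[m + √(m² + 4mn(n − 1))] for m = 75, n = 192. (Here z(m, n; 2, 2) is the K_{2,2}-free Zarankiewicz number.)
z(75, 192; 2, 2) ≤ (1/2)[75 + √(75² + 4·75·192·191)] = (1/2)[75 + √11007225] = 1696.3569

Kővári–Sós–Turán: let r_1, ..., r_75 be the row sums and z = Σ r_i the total number of 1s. Each pair of columns can share at most one row with both entries 1 (else a 2×2 all-ones block appears), so Σ_i C(r_i, 2) ≤ C(192, 2) = 18336. By convexity Σ_i C(r_i, 2) ≥ 75·C(z/75, 2) = z(z − 75)/(2·75), giving z² − 75z − 75·192·191 ≤ 0 and hence z ≤ (1/2)[75 + √(5625 + 4·2750400)] = (1/2)[75 + √11007225] ≈ (1/2)(75 + 3317.7138) = 1696.3569.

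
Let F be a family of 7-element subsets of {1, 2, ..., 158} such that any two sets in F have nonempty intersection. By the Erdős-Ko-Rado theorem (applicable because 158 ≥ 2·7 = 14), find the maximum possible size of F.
max |F| = C(157, 6) = 18883356492

The Erdős-Ko-Rado theorem states: for n ≥ 2k, an intersecting family of k-subsets of an n-element set has size at most C(n − 1, k − 1), with equality for 'star' families {A ⊆ [n] : |A| = k, i ∈ A} (fix an element i). For n = 158, k = 7: C(157, 6) = 18883356492.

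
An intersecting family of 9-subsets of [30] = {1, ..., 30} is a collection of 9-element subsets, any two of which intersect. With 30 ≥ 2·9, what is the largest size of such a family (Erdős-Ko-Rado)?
max |F| = C(29, 8) = 4292145

The Erdős-Ko-Rado theorem states: for n ≥ 2k, an intersecting family of k-subsets of an n-element set has size at most C(n − 1, k − 1), with equality for 'star' families {A ⊆ [n] : |A| = k, i ∈ A} (fix an element i). For n = 30, k = 9: C(29, 8) = 4292145.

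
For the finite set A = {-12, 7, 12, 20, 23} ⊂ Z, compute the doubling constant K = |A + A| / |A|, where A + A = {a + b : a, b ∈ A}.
K = |A + A| / |A| = 15/5 = 3

Enumerate A + A = {a + b : a, b ∈ A}. With |A| = 5, there are |A|^2 = 25 ordered sum pairs; collecting distinct values, A + A = {-24, -5, 0, 8, 11, 14, 19, 24, 27, 30, 32, 35, 40, 43, 46}, so |A + A| = 15. Thus K = 15/5 = 3. For comparison, the minimum possible |A + A| over all 5-element sets is 2·5 − 1 = 9 (so min K = 9/5), attained only by arithmetic progressions.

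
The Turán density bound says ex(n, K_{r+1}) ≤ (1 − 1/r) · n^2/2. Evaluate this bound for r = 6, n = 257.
Turán density bound = (5/6) · 257^2/2 = 330245/12 ≈ 27520.4167

Turán's theorem: ex(n, K_{r+1}) is achieved by the complete r-partite Turán graph T(n, r) with parts as balanced as possible, and is at most (1 − 1/r) · n^2/2. For r = 6, n = 257: the density bound is (5/6) · 66049/2 = 330245/12 ≈ 27520.4167. The integer-valued extremum is e(T(257, 6)) = 27520, which is strictly less than the density bound 330245/12 since 6 ∤ 257 (the parts of T(257, 6) cannot all be equal).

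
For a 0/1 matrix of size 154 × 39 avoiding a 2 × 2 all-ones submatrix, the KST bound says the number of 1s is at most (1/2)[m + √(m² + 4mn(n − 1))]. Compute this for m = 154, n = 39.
z(154, 39; 2, 2) ≤ (1/2)[154 + √(154² + 4·154·39·38)] = (1/2)[154 + √936628] = 560.8977

Kővári–Sós–Turán: let r_1, ..., r_154 be the row sums and z = Σ r_i the total number of 1s. Each pair of columns can share at most one row with both entries 1 (else a 2×2 all-ones block appears), so Σ_i C(r_i, 2) ≤ C(39, 2) = 741. By convexity Σ_i C(r_i, 2) ≥ 154·C(z/154, 2) = z(z − 154)/(2·154), giving z² − 154z − 154·39·38 ≤ 0 and hence z ≤ (1/2)[154 + √(23716 + 4·228228)] = (1/2)[154 + √936628] ≈ (1/2)(154 + 967.7954) = 560.8977.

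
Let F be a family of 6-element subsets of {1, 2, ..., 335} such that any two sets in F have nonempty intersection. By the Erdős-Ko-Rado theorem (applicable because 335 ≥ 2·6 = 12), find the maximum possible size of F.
max |F| = C(334, 5) = 33611622066

Erdős-Ko-Rado (1961): when n ≥ 2k, max |F| = C(n−1, k−1). The bound is attained by the star {A : i ∈ A} for any fixed i ∈ [n]. Here C(335−1, 6−1) = C(334, 5) = 33611622066.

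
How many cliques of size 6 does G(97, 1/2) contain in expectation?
E[# K_6] = C(97, 6) · (1/2)^C(6, 2) = 988172368 / 2^15 = 61760773/2048 ≈ 30156.627441

For each 6-subset S of vertices (there are C(97, 6) = 988172368 such S), let X_S = 1 if S induces a K_6 (all C(6, 2) = 15 edges present). Then P(X_S = 1) = (1/2)^15 = 1/32768. By linearity of expectation, E[# K_6] = C(97, 6) · (1/2)^15 = 988172368 / 32768 = 61760773/2048 ≈ 30156.627441.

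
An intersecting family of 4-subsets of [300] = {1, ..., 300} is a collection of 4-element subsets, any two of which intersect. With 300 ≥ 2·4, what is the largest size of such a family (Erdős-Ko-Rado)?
max |F| = C(299, 3) = 4410549

The Erdős-Ko-Rado theorem states: for n ≥ 2k, an intersecting family of k-subsets of an n-element set has size at most C(n − 1, k − 1), with equality for 'star' families {A ⊆ [n] : |A| = k, i ∈ A} (fix an element i). For n = 300, k = 4: C(299, 3) = 4410549.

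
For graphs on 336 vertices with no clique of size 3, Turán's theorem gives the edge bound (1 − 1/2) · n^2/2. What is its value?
Turán density bound = (1/2) · 336^2/2 = 28224

Turán's theorem: ex(n, K_{r+1}) is achieved by the complete r-partite Turán graph T(n, r) with parts as balanced as possible, and is at most (1 − 1/r) · n^2/2. For r = 2, n = 336: the density bound is (1/2) · 112896/2 = 28224. Since 2 ∣ 336, the Turán graph T(336, 2) has parts of equal size 168, and its edge count e(T(336, 2)) = 28224 attains the density bound exactly.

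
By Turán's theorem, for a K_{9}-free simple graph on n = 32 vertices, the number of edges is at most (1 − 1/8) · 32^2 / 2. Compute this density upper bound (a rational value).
Turán density bound = (7/8) · 32^2/2 = 448

Turán's theorem: ex(n, K_{r+1}) is achieved by the complete r-partite Turán graph T(n, r) with parts as balanced as possible, and is at most (1 − 1/r) · n^2/2. For r = 8, n = 32: the density bound is (7/8) · 1024/2 = 448. Since 8 ∣ 32, the Turán graph T(32, 8) has parts of equal size 4, and its edge count e(T(32, 8)) = 448 attains the density bound exactly.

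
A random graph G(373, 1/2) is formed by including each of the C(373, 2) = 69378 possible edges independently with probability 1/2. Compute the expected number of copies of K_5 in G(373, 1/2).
E[# K_5] = C(373, 5) · (1/2)^C(5, 2) = 58569636069 / 2^10 ≈ 57196910.223633

For each 5-subset S of vertices (there are C(373, 5) = 58569636069 such S), let X_S = 1 if S induces a K_5 (all C(5, 2) = 10 edges present). Then P(X_S = 1) = (1/2)^10 = 1/1024. By linearity of expectation, E[# K_5] = C(373, 5) · (1/2)^10 = 58569636069 / 1024 ≈ 57196910.223633.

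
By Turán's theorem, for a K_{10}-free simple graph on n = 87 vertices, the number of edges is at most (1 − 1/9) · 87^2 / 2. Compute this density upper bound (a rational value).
Turán density bound = (8/9) · 87^2/2 = 3364

Turán's theorem: ex(n, K_{r+1}) is achieved by the complete r-partite Turán graph T(n, r) with parts as balanced as possible, and is at most (1 − 1/r) · n^2/2. For r = 9, n = 87: the density bound is (8/9) · 7569/2 = 3364. The integer-valued extremum is e(T(87, 9)) = 3363, which is strictly less than the density bound 3364 since 9 ∤ 87 (the parts of T(87, 9) cannot all be equal).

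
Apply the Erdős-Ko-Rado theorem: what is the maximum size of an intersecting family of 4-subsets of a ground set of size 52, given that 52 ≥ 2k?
max |F| = C(51, 3) = 20825

Erdős-Ko-Rado (1961): when n ≥ 2k, max |F| = C(n−1, k−1). The bound is attained by the star {A : i ∈ A} for any fixed i ∈ [n]. Here C(52−1, 4−1) = C(51, 3) = 20825.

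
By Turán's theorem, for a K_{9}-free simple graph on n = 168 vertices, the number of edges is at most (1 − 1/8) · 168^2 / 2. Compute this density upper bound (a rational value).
Turán density bound = (7/8) · 168^2/2 = 12348

Turán's theorem: ex(n, K_{r+1}) is achieved by the complete r-partite Turán graph T(n, r) with parts as balanced as possible, and is at most (1 − 1/r) · n^2/2. For r = 8, n = 168: the density bound is (7/8) · 28224/2 = 12348. Since 8 ∣ 168, the Turán graph T(168, 8) has parts of equal size 21, and its edge count e(T(168, 8)) = 12348 attains the density bound exactly.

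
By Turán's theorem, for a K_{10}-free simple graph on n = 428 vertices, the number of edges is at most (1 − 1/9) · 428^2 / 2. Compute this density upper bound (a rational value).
Turán density bound = (8/9) · 428^2/2 = 732736/9 ≈ 81415.1111

Turán's theorem: ex(n, K_{r+1}) is achieved by the complete r-partite Turán graph T(n, r) with parts as balanced as possible, and is at most (1 − 1/r) · n^2/2. For r = 9, n = 428: the density bound is (8/9) · 183184/2 = 732736/9 ≈ 81415.1111. The integer-valued extremum is e(T(428, 9)) = 81414, which is strictly less than the density bound 732736/9 since 9 ∤ 428 (the parts of T(428, 9) cannot all be equal).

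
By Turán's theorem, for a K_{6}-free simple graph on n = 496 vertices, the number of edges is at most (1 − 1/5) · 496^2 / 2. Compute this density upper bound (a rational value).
Turán density bound = (4/5) · 496^2/2 = 492032/5 ≈ 98406.4

Turán's theorem: ex(n, K_{r+1}) is achieved by the complete r-partite Turán graph T(n, r) with parts as balanced as possible, and is at most (1 − 1/r) · n^2/2. For r = 5, n = 496: the density bound is (4/5) · 246016/2 = 492032/5 ≈ 98406.4. The integer-valued extremum is e(T(496, 5)) = 98406, which is strictly less than the density bound 492032/5 since 5 ∤ 496 (the parts of T(496, 5) cannot all be equal).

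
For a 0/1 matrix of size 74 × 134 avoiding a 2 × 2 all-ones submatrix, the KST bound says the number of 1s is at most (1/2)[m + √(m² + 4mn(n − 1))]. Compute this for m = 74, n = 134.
z(74, 134; 2, 2) ≤ (1/2)[74 + √(74² + 4·74·134·133)] = (1/2)[74 + √5280788] = 1185.9983

Kővári–Sós–Turán: let r_1, ..., r_74 be the row sums and z = Σ r_i the total number of 1s. Each pair of columns can share at most one row with both entries 1 (else a 2×2 all-ones block appears), so Σ_i C(r_i, 2) ≤ C(134, 2) = 8911. By convexity Σ_i C(r_i, 2) ≥ 74·C(z/74, 2) = z(z − 74)/(2·74), giving z² − 74z − 74·134·133 ≤ 0 and hence z ≤ (1/2)[74 + √(5476 + 4·1318828)] = (1/2)[74 + √5280788] ≈ (1/2)(74 + 2297.9965) = 1185.9983.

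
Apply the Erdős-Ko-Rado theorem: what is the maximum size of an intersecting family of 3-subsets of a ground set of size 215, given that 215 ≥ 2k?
max |F| = C(214, 2) = 22791

The Erdős-Ko-Rado theorem states: for n ≥ 2k, an intersecting family of k-subsets of an n-element set has size at most C(n − 1, k − 1), with equality for 'star' families {A ⊆ [n] : |A| = k, i ∈ A} (fix an element i). For n = 215, k = 3: C(214, 2) = 22791.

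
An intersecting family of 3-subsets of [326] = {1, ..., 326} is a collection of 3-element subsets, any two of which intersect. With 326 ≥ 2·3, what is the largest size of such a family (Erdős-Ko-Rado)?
max |F| = C(325, 2) = 52650

Erdős-Ko-Rado (1961): when n ≥ 2k, max |F| = C(n−1, k−1). The bound is attained by the star {A : i ∈ A} for any fixed i ∈ [n]. Here C(326−1, 3−1) = C(325, 2) = 52650.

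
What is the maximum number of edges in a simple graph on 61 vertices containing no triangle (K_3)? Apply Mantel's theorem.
ex(61, K_3) = ⌊61^2/4⌋ = 930

Mantel (1907): a triangle-free graph on n vertices has at most ⌊n^2/4⌋ edges, with equality for the complete bipartite graph K_{⌊n/2⌋, ⌈n/2⌉}. For n = 61: ⌊61^2/4⌋ = ⌊3721/4⌋ = 930. The extremal graph is K_{30, 31}, which has 30·31 = 930 edges.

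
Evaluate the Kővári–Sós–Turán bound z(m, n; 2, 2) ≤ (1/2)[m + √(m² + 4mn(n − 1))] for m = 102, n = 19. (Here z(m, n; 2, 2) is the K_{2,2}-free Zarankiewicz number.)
z(102, 19; 2, 2) ≤ (1/2)[102 + √(102² + 4·102·19·18)] = (1/2)[102 + √149940] = 244.6104

Kővári–Sós–Turán: let r_1, ..., r_102 be the row sums and z = Σ r_i the total number of 1s. Each pair of columns can share at most one row with both entries 1 (else a 2×2 all-ones block appears), so Σ_i C(r_i, 2) ≤ C(19, 2) = 171. By convexity Σ_i C(r_i, 2) ≥ 102·C(z/102, 2) = z(z − 102)/(2·102), giving z² − 102z − 102·19·18 ≤ 0 and hence z ≤ (1/2)[102 + √(10404 + 4·34884)] = (1/2)[102 + √149940] ≈ (1/2)(102 + 387.2209) = 244.6104.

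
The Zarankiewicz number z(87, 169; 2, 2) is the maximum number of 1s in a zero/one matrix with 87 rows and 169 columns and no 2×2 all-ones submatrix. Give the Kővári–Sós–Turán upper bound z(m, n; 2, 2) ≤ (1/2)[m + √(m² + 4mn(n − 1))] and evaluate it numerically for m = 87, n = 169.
z(87, 169; 2, 2) ≤ (1/2)[87 + √(87² + 4·87·169·168)] = (1/2)[87 + √9887985] = 1615.7583

Kővári–Sós–Turán: let r_1, ..., r_87 be the row sums and z = Σ r_i the total number of 1s. Each pair of columns can share at most one row with both entries 1 (else a 2×2 all-ones block appears), so Σ_i C(r_i, 2) ≤ C(169, 2) = 14196. By convexity Σ_i C(r_i, 2) ≥ 87·C(z/87, 2) = z(z − 87)/(2·87), giving z² − 87z − 87·169·168 ≤ 0 and hence z ≤ (1/2)[87 + √(7569 + 4·2470104)] = (1/2)[87 + √9887985] ≈ (1/2)(87 + 3144.5167) = 1615.7583.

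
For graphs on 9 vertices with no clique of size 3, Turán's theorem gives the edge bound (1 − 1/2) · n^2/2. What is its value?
Turán density bound = (1/2) · 9^2/2 = 81/4 ≈ 20.25

Turán's theorem: ex(n, K_{r+1}) is achieved by the complete r-partite Turán graph T(n, r) with parts as balanced as possible, and is at most (1 − 1/r) · n^2/2. For r = 2, n = 9: the density bound is (1/2) · 81/2 = 81/4 ≈ 20.25. The integer-valued extremum is e(T(9, 2)) = 20, which is strictly less than the density bound 81/4 since 2 ∤ 9 (the parts of T(9, 2) cannot all be equal).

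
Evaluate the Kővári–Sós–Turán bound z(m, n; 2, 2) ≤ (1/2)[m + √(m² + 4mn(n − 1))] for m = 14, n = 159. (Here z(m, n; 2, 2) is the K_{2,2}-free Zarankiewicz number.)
z(14, 159; 2, 2) ≤ (1/2)[14 + √(14² + 4·14·159·158)] = (1/2)[14 + √1407028] = 600.0911

Kővári–Sós–Turán: let r_1, ..., r_14 be the row sums and z = Σ r_i the total number of 1s. Each pair of columns can share at most one row with both entries 1 (else a 2×2 all-ones block appears), so Σ_i C(r_i, 2) ≤ C(159, 2) = 12561. By convexity Σ_i C(r_i, 2) ≥ 14·C(z/14, 2) = z(z − 14)/(2·14), giving z² − 14z − 14·159·158 ≤ 0 and hence z ≤ (1/2)[14 + √(196 + 4·351708)] = (1/2)[14 + √1407028] ≈ (1/2)(14 + 1186.1821) = 600.0911.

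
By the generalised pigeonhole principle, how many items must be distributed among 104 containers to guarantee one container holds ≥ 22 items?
n = (22 − 1)·104 + 1 = 2185

By the generalised pigeonhole principle, to guarantee some box contains ≥ r objects we need more than (r − 1) · k objects total. Threshold: n = (r − 1) · k + 1. With r = 22 and k = 104: n = 21 · 104 + 1 = 2184 + 1 = 2185. For n = 2184 = 21 · 104, we can put exactly 21 objects in every box, avoiding 22 in any single one — so 2185 is tight.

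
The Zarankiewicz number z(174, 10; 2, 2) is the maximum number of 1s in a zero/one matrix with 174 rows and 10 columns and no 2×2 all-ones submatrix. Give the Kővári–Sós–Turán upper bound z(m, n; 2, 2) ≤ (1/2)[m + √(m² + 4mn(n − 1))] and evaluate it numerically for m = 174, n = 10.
z(174, 10; 2, 2) ≤ (1/2)[174 + √(174² + 4·174·10·9)] = (1/2)[174 + √92916] = 239.4106

Kővári–Sós–Turán: let r_1, ..., r_174 be the row sums and z = Σ r_i the total number of 1s. Each pair of columns can share at most one row with both entries 1 (else a 2×2 all-ones block appears), so Σ_i C(r_i, 2) ≤ C(10, 2) = 45. By convexity Σ_i C(r_i, 2) ≥ 174·C(z/174, 2) = z(z − 174)/(2·174), giving z² − 174z − 174·10·9 ≤ 0 and hence z ≤ (1/2)[174 + √(30276 + 4·15660)] = (1/2)[174 + √92916] ≈ (1/2)(174 + 304.8213) = 239.4106.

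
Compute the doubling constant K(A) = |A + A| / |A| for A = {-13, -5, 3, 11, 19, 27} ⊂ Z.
K = |A + A| / |A| = 11/6

Enumerate A + A = {a + b : a, b ∈ A}. With |A| = 6, there are |A|^2 = 36 ordered sum pairs; collecting distinct values, A + A = {-26, -18, -10, -2, 6, 14, 22, 30, 38, 46, 54}, so |A + A| = 11. Thus K = 11/6. Here |A + A| = 2|A| − 1 = 11, the minimum possible — so K = 11/6 is minimal, which holds iff A is an arithmetic progression.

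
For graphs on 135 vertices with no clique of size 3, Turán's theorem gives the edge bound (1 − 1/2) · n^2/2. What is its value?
Turán density bound = (1/2) · 135^2/2 = 18225/4 ≈ 4556.25

Turán's theorem: ex(n, K_{r+1}) is achieved by the complete r-partite Turán graph T(n, r) with parts as balanced as possible, and is at most (1 − 1/r) · n^2/2. For r = 2, n = 135: the density bound is (1/2) · 18225/2 = 18225/4 ≈ 4556.25. The integer-valued extremum is e(T(135, 2)) = 4556, which is strictly less than the density bound 18225/4 since 2 ∤ 135 (the parts of T(135, 2) cannot all be equal).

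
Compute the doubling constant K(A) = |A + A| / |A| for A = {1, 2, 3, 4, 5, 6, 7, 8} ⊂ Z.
K = |A + A| / |A| = 15/8

Enumerate A + A = {a + b : a, b ∈ A}. With |A| = 8, there are |A|^2 = 64 ordered sum pairs; collecting distinct values, A + A = {2, 3, 4, 5, 6, 7, 8, 9, 10, 11, 12, 13, 14, 15, 16}, so |A + A| = 15. Thus K = 15/8. Here |A + A| = 2|A| − 1 = 15, the minimum possible — so K = 15/8 is minimal, which holds iff A is an arithmetic progression.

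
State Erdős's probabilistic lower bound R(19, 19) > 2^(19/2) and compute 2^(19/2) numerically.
2^(19/2) = 724.0773; so R(19, 19) > 724.0773

Colour each edge of K_n uniformly at random with red/blue. The expected number of monochromatic K_19 is C(n, 19) · 2 · 2^(−C(19,2)). If C(n, 19) · 2^(1 − C(19,2)) < 1, then with positive probability no monochromatic K_19 exists, so R(19, 19) > n. The standard estimate C(n, 19) ≤ n^19/19! shows this inequality holds whenever n ≤ 2^(19/2) (since 19! · 2^(C(19,2) − 1) > 2^(19^2/2) ≥ n^19). Hence R(19, 19) > 2^(19/2) = 724.0773.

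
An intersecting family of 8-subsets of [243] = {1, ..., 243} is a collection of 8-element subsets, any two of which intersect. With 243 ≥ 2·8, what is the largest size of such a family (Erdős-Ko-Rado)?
max |F| = C(242, 7) = 8835849720368

Erdős-Ko-Rado (1961): when n ≥ 2k, max |F| = C(n−1, k−1). The bound is attained by the star {A : i ∈ A} for any fixed i ∈ [n]. Here C(243−1, 8−1) = C(242, 7) = 8835849720368.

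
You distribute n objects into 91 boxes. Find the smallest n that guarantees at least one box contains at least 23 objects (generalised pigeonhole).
n = (23 − 1)·91 + 1 = 2003

By the generalised pigeonhole principle, to guarantee some box contains ≥ r objects we need more than (r − 1) · k objects total. Threshold: n = (r − 1) · k + 1. With r = 23 and k = 91: n = 22 · 91 + 1 = 2002 + 1 = 2003. For n = 2002 = 22 · 91, we can put exactly 22 objects in every box, avoiding 23 in any single one — so 2003 is tight.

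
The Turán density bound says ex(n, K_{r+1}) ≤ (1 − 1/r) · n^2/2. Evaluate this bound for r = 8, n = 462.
Turán density bound = (7/8) · 462^2/2 = 373527/4 ≈ 93381.75

Turán's theorem: ex(n, K_{r+1}) is achieved by the complete r-partite Turán graph T(n, r) with parts as balanced as possible, and is at most (1 − 1/r) · n^2/2. For r = 8, n = 462: the density bound is (7/8) · 213444/2 = 373527/4 ≈ 93381.75. The integer-valued extremum is e(T(462, 8)) = 93381, which is strictly less than the density bound 373527/4 since 8 ∤ 462 (the parts of T(462, 8) cannot all be equal).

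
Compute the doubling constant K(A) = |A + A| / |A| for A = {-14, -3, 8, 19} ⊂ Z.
K = |A + A| / |A| = 7/4

Enumerate A + A = {a + b : a, b ∈ A}. With |A| = 4, there are |A|^2 = 16 ordered sum pairs; collecting distinct values, A + A = {-28, -17, -6, 5, 16, 27, 38}, so |A + A| = 7. Thus K = 7/4. Here |A + A| = 2|A| − 1 = 7, the minimum possible — so K = 7/4 is minimal, which holds iff A is an arithmetic progression.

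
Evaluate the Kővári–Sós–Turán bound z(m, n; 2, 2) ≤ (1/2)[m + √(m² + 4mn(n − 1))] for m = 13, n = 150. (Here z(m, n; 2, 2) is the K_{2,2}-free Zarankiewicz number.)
z(13, 150; 2, 2) ≤ (1/2)[13 + √(13² + 4·13·150·149)] = (1/2)[13 + √1162369] = 545.5661

Kővári–Sós–Turán: let r_1, ..., r_13 be the row sums and z = Σ r_i the total number of 1s. Each pair of columns can share at most one row with both entries 1 (else a 2×2 all-ones block appears), so Σ_i C(r_i, 2) ≤ C(150, 2) = 11175. By convexity Σ_i C(r_i, 2) ≥ 13·C(z/13, 2) = z(z − 13)/(2·13), giving z² − 13z − 13·150·149 ≤ 0 and hence z ≤ (1/2)[13 + √(169 + 4·290550)] = (1/2)[13 + √1162369] ≈ (1/2)(13 + 1078.1322) = 545.5661.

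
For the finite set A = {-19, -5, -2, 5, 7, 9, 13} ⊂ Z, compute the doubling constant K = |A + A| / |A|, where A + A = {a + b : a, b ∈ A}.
K = |A + A| / |A| = 25/7

Enumerate A + A = {a + b : a, b ∈ A}. With |A| = 7, there are |A|^2 = 49 ordered sum pairs; collecting distinct values, A + A = {-38, -24, -21, -14, -12, -10, -7, -6, -4, 0, 2, 3, 4, 5, 7, 8, 10, 11, 12, 14, 16, 18, 20, 22, 26}, so |A + A| = 25. Thus K = 25/7. For comparison, the minimum possible |A + A| over all 7-element sets is 2·7 − 1 = 13 (so min K = 13/7), attained only by arithmetic progressions.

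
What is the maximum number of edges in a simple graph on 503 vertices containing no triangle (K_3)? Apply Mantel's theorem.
ex(503, K_3) = ⌊503^2/4⌋ = 63252

Mantel (1907): a triangle-free graph on n vertices has at most ⌊n^2/4⌋ edges, with equality for the complete bipartite graph K_{⌊n/2⌋, ⌈n/2⌉}. For n = 503: ⌊503^2/4⌋ = ⌊253009/4⌋ = 63252. The extremal graph is K_{251, 252}, which has 251·252 = 63252 edges.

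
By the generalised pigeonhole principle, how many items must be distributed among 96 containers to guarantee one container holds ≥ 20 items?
n = (20 − 1)·96 + 1 = 1825

By the generalised pigeonhole principle, to guarantee some box contains ≥ r objects we need more than (r − 1) · k objects total. Threshold: n = (r − 1) · k + 1. With r = 20 and k = 96: n = 19 · 96 + 1 = 1824 + 1 = 1825. For n = 1824 = 19 · 96, we can put exactly 19 objects in every box, avoiding 20 in any single one — so 1825 is tight.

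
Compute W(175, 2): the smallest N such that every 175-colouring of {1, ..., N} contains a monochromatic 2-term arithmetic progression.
W(175, 2) = 175 + 1 = 176

A 2-term AP is any pair of integers, so a monochromatic 2-AP exists iff some colour is used at least twice. With 175 colours, the colouring i ↦ i on {1, ..., 175} uses each colour once, avoiding any monochromatic pair, so W(175, 2) > 175. For {1, ..., 176}, pigeonhole forces two integers of the same colour, which form a monochromatic 2-AP. Hence W(175, 2) = 176.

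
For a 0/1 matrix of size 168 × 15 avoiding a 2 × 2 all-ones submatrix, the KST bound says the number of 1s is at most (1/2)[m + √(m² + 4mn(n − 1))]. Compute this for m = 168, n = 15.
z(168, 15; 2, 2) ≤ (1/2)[168 + √(168² + 4·168·15·14)] = (1/2)[168 + √169344] = 289.7571

Kővári–Sós–Turán: let r_1, ..., r_168 be the row sums and z = Σ r_i the total number of 1s. Each pair of columns can share at most one row with both entries 1 (else a 2×2 all-ones block appears), so Σ_i C(r_i, 2) ≤ C(15, 2) = 105. By convexity Σ_i C(r_i, 2) ≥ 168·C(z/168, 2) = z(z − 168)/(2·168), giving z² − 168z − 168·15·14 ≤ 0 and hence z ≤ (1/2)[168 + √(28224 + 4·35280)] = (1/2)[168 + √169344] ≈ (1/2)(168 + 411.5143) = 289.7571.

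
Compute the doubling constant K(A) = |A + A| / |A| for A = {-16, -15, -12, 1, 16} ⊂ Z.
K = |A + A| / |A| = 15/5 = 3

Enumerate A + A = {a + b : a, b ∈ A}. With |A| = 5, there are |A|^2 = 25 ordered sum pairs; collecting distinct values, A + A = {-32, -31, -30, -28, -27, -24, -15, -14, -11, 0, 1, 2, 4, 17, 32}, so |A + A| = 15. Thus K = 15/5 = 3. For comparison, the minimum possible |A + A| over all 5-element sets is 2·5 − 1 = 9 (so min K = 9/5), attained only by arithmetic progressions.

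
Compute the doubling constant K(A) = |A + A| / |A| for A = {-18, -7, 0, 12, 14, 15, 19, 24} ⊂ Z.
K = |A + A| / |A| = 33/8

Enumerate A + A = {a + b : a, b ∈ A}. With |A| = 8, there are |A|^2 = 64 ordered sum pairs; collecting distinct values, A + A = {-36, -25, -18, -14, -7, -6, -4, -3, 0, 1, 5, 6, 7, 8, 12, 14, 15, 17, 19, 24, 26, 27, 28, 29, 30, 31, 33, 34, 36, 38, 39, 43, 48}, so |A + A| = 33. Thus K = 33/8. For comparison, the minimum possible |A + A| over all 8-element sets is 2·8 − 1 = 15 (so min K = 15/8), attained only by arithmetic progressions.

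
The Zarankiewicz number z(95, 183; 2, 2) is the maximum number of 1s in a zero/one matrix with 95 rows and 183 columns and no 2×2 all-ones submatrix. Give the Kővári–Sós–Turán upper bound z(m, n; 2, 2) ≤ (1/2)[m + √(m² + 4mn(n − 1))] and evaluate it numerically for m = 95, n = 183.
z(95, 183; 2, 2) ≤ (1/2)[95 + √(95² + 4·95·183·182)] = (1/2)[95 + √12665305] = 1826.9174

Kővári–Sós–Turán: let r_1, ..., r_95 be the row sums and z = Σ r_i the total number of 1s. Each pair of columns can share at most one row with both entries 1 (else a 2×2 all-ones block appears), so Σ_i C(r_i, 2) ≤ C(183, 2) = 16653. By convexity Σ_i C(r_i, 2) ≥ 95·C(z/95, 2) = z(z − 95)/(2·95), giving z² − 95z − 95·183·182 ≤ 0 and hence z ≤ (1/2)[95 + √(9025 + 4·3164070)] = (1/2)[95 + √12665305] ≈ (1/2)(95 + 3558.8348) = 1826.9174.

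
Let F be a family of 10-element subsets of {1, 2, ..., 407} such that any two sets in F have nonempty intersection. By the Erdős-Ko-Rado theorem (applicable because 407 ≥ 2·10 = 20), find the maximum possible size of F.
max |F| = C(406, 9) = 755424072378038700

The Erdős-Ko-Rado theorem states: for n ≥ 2k, an intersecting family of k-subsets of an n-element set has size at most C(n − 1, k − 1), with equality for 'star' families {A ⊆ [n] : |A| = k, i ∈ A} (fix an element i). For n = 407, k = 10: C(406, 9) = 755424072378038700.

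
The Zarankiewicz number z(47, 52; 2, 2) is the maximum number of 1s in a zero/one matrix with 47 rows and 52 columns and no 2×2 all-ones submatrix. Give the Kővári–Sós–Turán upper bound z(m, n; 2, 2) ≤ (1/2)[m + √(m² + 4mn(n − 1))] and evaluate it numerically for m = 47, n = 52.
z(47, 52; 2, 2) ≤ (1/2)[47 + √(47² + 4·47·52·51)] = (1/2)[47 + √500785] = 377.3308

Kővári–Sós–Turán: let r_1, ..., r_47 be the row sums and z = Σ r_i the total number of 1s. Each pair of columns can share at most one row with both entries 1 (else a 2×2 all-ones block appears), so Σ_i C(r_i, 2) ≤ C(52, 2) = 1326. By convexity Σ_i C(r_i, 2) ≥ 47·C(z/47, 2) = z(z − 47)/(2·47), giving z² − 47z − 47·52·51 ≤ 0 and hence z ≤ (1/2)[47 + √(2209 + 4·124644)] = (1/2)[47 + √500785] ≈ (1/2)(47 + 707.6616) = 377.3308.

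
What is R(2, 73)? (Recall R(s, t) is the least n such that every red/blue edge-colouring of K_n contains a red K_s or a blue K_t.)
R(2, 73) = 73

R(2, k) = k for all k ≥ 2: in a 2-colouring of K_k, either some edge is red (a red K_2) or all edges are blue (a blue K_k). And K_{72} coloured all-blue has no blue K_73, so R(2, 73) > 72. Hence R(2, 73) = 73.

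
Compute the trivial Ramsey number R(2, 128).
R(2, 128) = 128

R(2, k) = k for all k ≥ 2: in a 2-colouring of K_k, either some edge is red (a red K_2) or all edges are blue (a blue K_k). And K_{127} coloured all-blue has no blue K_128, so R(2, 128) > 127. Hence R(2, 128) = 128.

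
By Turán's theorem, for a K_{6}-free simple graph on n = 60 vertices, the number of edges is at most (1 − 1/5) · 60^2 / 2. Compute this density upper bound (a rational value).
Turán density bound = (4/5) · 60^2/2 = 1440

Turán's theorem: ex(n, K_{r+1}) is achieved by the complete r-partite Turán graph T(n, r) with parts as balanced as possible, and is at most (1 − 1/r) · n^2/2. For r = 5, n = 60: the density bound is (4/5) · 3600/2 = 1440. Since 5 ∣ 60, the Turán graph T(60, 5) has parts of equal size 12, and its edge count e(T(60, 5)) = 1440 attains the density bound exactly.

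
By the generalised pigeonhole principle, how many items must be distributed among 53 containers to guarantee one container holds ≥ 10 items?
n = (10 − 1)·53 + 1 = 478

By the generalised pigeonhole principle, to guarantee some box contains ≥ r objects we need more than (r − 1) · k objects total. Threshold: n = (r − 1) · k + 1. With r = 10 and k = 53: n = 9 · 53 + 1 = 477 + 1 = 478. For n = 477 = 9 · 53, we can put exactly 9 objects in every box, avoiding 10 in any single one — so 478 is tight.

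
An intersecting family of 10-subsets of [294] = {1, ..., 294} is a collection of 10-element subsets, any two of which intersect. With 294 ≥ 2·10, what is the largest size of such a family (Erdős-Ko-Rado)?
max |F| = C(293, 9) = 38740172144007620

Erdős-Ko-Rado (1961): when n ≥ 2k, max |F| = C(n−1, k−1). The bound is attained by the star {A : i ∈ A} for any fixed i ∈ [n]. Here C(294−1, 10−1) = C(293, 9) = 38740172144007620.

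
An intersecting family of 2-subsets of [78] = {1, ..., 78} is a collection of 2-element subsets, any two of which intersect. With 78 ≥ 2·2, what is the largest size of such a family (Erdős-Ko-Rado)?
max |F| = C(77, 1) = 77

The Erdős-Ko-Rado theorem states: for n ≥ 2k, an intersecting family of k-subsets of an n-element set has size at most C(n − 1, k − 1), with equality for 'star' families {A ⊆ [n] : |A| = k, i ∈ A} (fix an element i). For n = 78, k = 2: C(77, 1) = 77.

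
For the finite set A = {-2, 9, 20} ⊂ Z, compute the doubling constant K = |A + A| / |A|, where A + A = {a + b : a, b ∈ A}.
K = |A + A| / |A| = 5/3

Enumerate A + A = {a + b : a, b ∈ A}. With |A| = 3, there are |A|^2 = 9 ordered sum pairs; collecting distinct values, A + A = {-4, 7, 18, 29, 40}, so |A + A| = 5. Thus K = 5/3. Here |A + A| = 2|A| − 1 = 5, the minimum possible — so K = 5/3 is minimal, which holds iff A is an arithmetic progression.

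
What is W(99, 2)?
W(99, 2) = 99 + 1 = 100

A 2-term AP is any pair of integers, so a monochromatic 2-AP exists iff some colour is used at least twice. With 99 colours, the colouring i ↦ i on {1, ..., 99} uses each colour once, avoiding any monochromatic pair, so W(99, 2) > 99. For {1, ..., 100}, pigeonhole forces two integers of the same colour, which form a monochromatic 2-AP. Hence W(99, 2) = 100.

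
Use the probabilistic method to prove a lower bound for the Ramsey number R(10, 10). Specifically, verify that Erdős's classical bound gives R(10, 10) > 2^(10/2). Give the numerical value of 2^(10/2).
2^(10/2) = 32; so R(10, 10) > 32

Colour each edge of K_n uniformly at random with red/blue. The expected number of monochromatic K_10 is C(n, 10) · 2 · 2^(−C(10,2)). If C(n, 10) · 2^(1 − C(10,2)) < 1, then with positive probability no monochromatic K_10 exists, so R(10, 10) > n. The standard estimate C(n, 10) ≤ n^10/10! shows this inequality holds whenever n ≤ 2^(10/2) (since 10! · 2^(C(10,2) − 1) > 2^(10^2/2) ≥ n^10). Hence R(10, 10) > 2^(10/2) = 32.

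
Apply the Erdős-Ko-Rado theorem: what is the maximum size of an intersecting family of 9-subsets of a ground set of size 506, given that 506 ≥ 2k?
max |F| = C(505, 8) = 99222624889162875

The Erdős-Ko-Rado theorem states: for n ≥ 2k, an intersecting family of k-subsets of an n-element set has size at most C(n − 1, k − 1), with equality for 'star' families {A ⊆ [n] : |A| = k, i ∈ A} (fix an element i). For n = 506, k = 9: C(505, 8) = 99222624889162875.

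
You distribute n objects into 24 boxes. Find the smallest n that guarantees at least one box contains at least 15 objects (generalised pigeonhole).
n = (15 − 1)·24 + 1 = 337

By the generalised pigeonhole principle, to guarantee some box contains ≥ r objects we need more than (r − 1) · k objects total. Threshold: n = (r − 1) · k + 1. With r = 15 and k = 24: n = 14 · 24 + 1 = 336 + 1 = 337. For n = 336 = 14 · 24, we can put exactly 14 objects in every box, avoiding 15 in any single one — so 337 is tight.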